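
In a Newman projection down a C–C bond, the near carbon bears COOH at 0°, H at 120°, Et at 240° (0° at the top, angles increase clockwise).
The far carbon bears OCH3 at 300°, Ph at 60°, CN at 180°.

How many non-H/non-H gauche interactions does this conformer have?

Non-H gauche pairs: COOH(0°)/OCH3(300°); COOH(0°)/Ph(60°); Et(240°)/OCH3(300°); Et(240°)/CN(180°) — 4 interactions.

4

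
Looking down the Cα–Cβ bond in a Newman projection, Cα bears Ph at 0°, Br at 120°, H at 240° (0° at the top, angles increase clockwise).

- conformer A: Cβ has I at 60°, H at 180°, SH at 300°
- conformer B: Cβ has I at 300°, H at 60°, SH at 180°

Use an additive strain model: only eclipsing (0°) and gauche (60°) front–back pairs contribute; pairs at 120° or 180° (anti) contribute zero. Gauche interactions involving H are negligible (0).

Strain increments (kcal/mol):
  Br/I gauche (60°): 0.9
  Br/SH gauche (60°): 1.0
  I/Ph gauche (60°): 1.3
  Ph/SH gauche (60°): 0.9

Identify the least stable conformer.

A is staggered. Ph at 0° is gauche with I at 60° (1.3); Ph at 0° is gauche with SH at 300° (0.9); Br at 120° is gauche with I at 60° (0.9). Total 3.1 kcal/mol.
B is staggered. Ph at 0° is gauche with I at 300° (1.3); Br at 120° is gauche with SH at 180° (1.0). Total 2.3 kcal/mol.
A has the highest total (3.1 kcal/mol).

A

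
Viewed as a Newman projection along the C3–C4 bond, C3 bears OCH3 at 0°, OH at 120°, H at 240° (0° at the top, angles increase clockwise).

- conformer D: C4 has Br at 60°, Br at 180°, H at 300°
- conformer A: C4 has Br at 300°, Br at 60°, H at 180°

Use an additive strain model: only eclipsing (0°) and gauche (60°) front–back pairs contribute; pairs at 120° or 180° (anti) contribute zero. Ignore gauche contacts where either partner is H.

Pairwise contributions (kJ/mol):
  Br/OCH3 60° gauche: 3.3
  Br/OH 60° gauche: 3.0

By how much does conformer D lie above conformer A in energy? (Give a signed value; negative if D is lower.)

D is staggered. OCH3 at 0° is gauche with Br at 60° (3.3); OH at 120° is gauche with Br at 60° (3.0); OH at 120° is gauche with Br at 180° (3.0). Total 9.3 kJ/mol.
A is staggered. OCH3 at 0° is gauche with Br at 300° (3.3); OCH3 at 0° is gauche with Br at 60° (3.3); OH at 120° is gauche with Br at 60° (3.0). Total 9.6 kJ/mol.
E(D) − E(A) = 9.3 − 9.6 = -0.3 kJ/mol.

-0.3 kJ/mol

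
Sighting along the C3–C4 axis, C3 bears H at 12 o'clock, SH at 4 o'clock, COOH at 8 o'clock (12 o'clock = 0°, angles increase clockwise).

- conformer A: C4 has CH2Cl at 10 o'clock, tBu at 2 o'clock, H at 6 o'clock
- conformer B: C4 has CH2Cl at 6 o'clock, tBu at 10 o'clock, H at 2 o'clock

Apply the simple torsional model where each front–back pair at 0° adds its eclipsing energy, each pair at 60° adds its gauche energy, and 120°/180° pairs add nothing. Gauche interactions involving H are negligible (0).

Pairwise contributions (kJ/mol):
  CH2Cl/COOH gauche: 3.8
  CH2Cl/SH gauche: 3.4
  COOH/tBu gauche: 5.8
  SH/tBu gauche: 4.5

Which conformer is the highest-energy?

B

A (staggered): SH(120°)/tBu(60°) gauche 4.5; COOH(240°)/CH2Cl(300°) gauche 3.8 → 8.3 kJ/mol.
B (staggered): SH(120°)/CH2Cl(180°) gauche 3.4; COOH(240°)/CH2Cl(180°) gauche 3.8; COOH(240°)/tBu(300°) gauche 5.8 → 13.0 kJ/mol.
B has the highest total (13.0 kJ/mol).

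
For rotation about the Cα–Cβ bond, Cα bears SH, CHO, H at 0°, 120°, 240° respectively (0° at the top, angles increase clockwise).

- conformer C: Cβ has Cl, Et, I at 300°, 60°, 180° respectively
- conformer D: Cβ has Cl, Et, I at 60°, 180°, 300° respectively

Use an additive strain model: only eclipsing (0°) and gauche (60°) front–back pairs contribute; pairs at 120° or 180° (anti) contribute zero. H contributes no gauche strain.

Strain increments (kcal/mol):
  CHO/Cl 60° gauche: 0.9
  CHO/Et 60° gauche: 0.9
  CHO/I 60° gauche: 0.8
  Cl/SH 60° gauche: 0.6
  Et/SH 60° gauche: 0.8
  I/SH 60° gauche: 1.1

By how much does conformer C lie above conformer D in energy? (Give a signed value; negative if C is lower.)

C (staggered): SH–Cl gauche, SH–Et gauche, CHO–Et gauche, CHO–I gauche; 0.6 + 0.8 + 0.9 + 0.8 = 3.1 kcal/mol.
D (staggered): SH–Cl gauche, SH–I gauche, CHO–Cl gauche, CHO–Et gauche; 0.6 + 1.1 + 0.9 + 0.9 = 3.5 kcal/mol.
E(C) − E(D) = 3.1 − 3.5 = -0.4 kcal/mol.

-0.4 kcal/mol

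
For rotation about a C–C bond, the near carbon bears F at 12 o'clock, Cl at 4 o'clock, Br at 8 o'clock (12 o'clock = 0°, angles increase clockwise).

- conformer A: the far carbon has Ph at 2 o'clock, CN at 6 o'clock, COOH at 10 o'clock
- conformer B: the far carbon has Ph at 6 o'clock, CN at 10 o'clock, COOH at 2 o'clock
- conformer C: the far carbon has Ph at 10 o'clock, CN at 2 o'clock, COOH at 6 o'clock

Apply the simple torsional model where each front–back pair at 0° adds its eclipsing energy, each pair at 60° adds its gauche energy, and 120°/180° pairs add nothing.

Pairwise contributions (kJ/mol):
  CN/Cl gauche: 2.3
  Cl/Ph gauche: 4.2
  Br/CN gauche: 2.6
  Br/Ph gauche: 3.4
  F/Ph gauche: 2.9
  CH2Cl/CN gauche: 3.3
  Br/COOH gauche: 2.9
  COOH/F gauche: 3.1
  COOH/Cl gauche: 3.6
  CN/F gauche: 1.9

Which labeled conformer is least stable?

B

A (staggered): F–Ph gauche, F–COOH gauche, Cl–Ph gauche, Cl–CN gauche, Br–CN gauche, Br–COOH gauche; 2.9 + 3.1 + 4.2 + 2.3 + 2.6 + 2.9 = 18.0 kJ/mol.
B (staggered): F–CN gauche, F–COOH gauche, Cl–Ph gauche, Cl–COOH gauche, Br–Ph gauche, Br–CN gauche; 1.9 + 3.1 + 4.2 + 3.6 + 3.4 + 2.6 = 18.8 kJ/mol.
C (staggered): F–Ph gauche, F–CN gauche, Cl–CN gauche, Cl–COOH gauche, Br–Ph gauche, Br–COOH gauche; 2.9 + 1.9 + 2.3 + 3.6 + 3.4 + 2.9 = 17.0 kJ/mol.
B has the highest total (18.8 kJ/mol).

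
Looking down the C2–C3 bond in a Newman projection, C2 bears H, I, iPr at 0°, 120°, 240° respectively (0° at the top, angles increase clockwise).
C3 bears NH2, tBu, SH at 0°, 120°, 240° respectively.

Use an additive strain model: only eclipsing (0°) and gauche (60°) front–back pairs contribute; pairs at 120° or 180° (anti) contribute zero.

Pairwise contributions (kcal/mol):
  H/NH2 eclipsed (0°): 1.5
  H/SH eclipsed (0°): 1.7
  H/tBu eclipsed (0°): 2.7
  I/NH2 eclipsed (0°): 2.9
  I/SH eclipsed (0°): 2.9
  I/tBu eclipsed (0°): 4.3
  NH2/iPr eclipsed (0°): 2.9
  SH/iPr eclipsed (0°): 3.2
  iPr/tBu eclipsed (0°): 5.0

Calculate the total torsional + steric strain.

9.0 kcal/mol

This conformer (eclipsed): H–NH2 eclipsed, I–tBu eclipsed, iPr–SH eclipsed; 1.5 + 4.3 + 3.2 = 9.0 kcal/mol.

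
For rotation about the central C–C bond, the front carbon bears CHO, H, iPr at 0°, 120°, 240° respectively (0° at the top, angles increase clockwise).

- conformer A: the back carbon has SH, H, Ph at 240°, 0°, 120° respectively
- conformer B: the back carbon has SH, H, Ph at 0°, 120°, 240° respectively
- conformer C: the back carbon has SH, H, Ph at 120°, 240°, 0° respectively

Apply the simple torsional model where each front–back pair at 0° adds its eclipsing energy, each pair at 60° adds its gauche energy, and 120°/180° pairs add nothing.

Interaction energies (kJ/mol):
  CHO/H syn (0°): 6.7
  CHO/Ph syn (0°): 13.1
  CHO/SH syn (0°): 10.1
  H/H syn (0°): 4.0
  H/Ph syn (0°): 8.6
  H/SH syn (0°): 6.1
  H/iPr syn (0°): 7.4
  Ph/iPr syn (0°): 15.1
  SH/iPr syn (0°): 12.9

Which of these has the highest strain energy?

B

A (eclipsed): CHO–H eclipsed, H–Ph eclipsed, iPr–SH eclipsed; 6.7 + 8.6 + 12.9 = 28.2 kJ/mol.
B (eclipsed): CHO–SH eclipsed, H–H eclipsed, iPr–Ph eclipsed; 10.1 + 4.0 + 15.1 = 29.2 kJ/mol.
C (eclipsed): CHO–Ph eclipsed, H–SH eclipsed, iPr–H eclipsed; 13.1 + 6.1 + 7.4 = 26.6 kJ/mol.
B has the highest total (29.2 kJ/mol).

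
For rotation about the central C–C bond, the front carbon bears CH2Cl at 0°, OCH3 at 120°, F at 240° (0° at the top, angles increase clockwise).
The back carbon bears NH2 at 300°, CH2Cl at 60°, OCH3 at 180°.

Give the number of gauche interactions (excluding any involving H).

Non-H gauche pairs: CH2Cl(0°)/NH2(300°); CH2Cl(0°)/CH2Cl(60°); OCH3(120°)/CH2Cl(60°); OCH3(120°)/OCH3(180°); F(240°)/NH2(300°); F(240°)/OCH3(180°) — 6 interactions.

6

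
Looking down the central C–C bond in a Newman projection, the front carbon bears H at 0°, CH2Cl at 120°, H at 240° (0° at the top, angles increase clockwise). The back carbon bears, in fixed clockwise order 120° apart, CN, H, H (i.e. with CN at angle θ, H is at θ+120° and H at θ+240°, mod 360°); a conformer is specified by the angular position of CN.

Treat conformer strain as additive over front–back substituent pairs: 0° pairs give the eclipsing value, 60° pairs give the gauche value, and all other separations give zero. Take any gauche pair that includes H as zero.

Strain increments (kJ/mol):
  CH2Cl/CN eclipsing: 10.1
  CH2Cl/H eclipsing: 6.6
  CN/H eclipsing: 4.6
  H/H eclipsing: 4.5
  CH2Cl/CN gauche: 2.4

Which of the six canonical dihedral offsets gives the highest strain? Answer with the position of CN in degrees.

CN at 0° (eclipsed): H(0°)/CN(0°) eclipsed 4.6; CH2Cl(120°)/H(120°) eclipsed 6.6; H(240°)/H(240°) eclipsed 4.5 → 15.7 kJ/mol.
CN at 60° (staggered): CH2Cl(120°)/CN(60°) gauche 2.4 → 2.4 kJ/mol.
CN at 120° (eclipsed): H(0°)/H(0°) eclipsed 4.5; CH2Cl(120°)/CN(120°) eclipsed 10.1; H(240°)/H(240°) eclipsed 4.5 → 19.1 kJ/mol.
CN at 180° (staggered): CH2Cl(120°)/CN(180°) gauche 2.4 → 2.4 kJ/mol.
CN at 240° (eclipsed): H(0°)/H(0°) eclipsed 4.5; CH2Cl(120°)/H(120°) eclipsed 6.6; H(240°)/CN(240°) eclipsed 4.6 → 15.7 kJ/mol.
CN at 300° (staggered): no non-H gauche contacts → 0.0 kJ/mol.
The maximum (19.1 kJ/mol) occurs with CN at 120°.

120°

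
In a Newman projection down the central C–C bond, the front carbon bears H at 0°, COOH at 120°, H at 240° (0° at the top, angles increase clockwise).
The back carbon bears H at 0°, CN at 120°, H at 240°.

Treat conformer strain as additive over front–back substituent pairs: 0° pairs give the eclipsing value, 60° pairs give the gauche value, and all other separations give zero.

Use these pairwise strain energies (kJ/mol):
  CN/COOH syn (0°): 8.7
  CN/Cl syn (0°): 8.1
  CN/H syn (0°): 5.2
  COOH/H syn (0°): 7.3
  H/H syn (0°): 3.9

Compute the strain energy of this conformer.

This conformer (eclipsed): H–H eclipsed, COOH–CN eclipsed, H–H eclipsed; 3.9 + 8.7 + 3.9 = 16.5 kJ/mol.

16.5 kJ/mol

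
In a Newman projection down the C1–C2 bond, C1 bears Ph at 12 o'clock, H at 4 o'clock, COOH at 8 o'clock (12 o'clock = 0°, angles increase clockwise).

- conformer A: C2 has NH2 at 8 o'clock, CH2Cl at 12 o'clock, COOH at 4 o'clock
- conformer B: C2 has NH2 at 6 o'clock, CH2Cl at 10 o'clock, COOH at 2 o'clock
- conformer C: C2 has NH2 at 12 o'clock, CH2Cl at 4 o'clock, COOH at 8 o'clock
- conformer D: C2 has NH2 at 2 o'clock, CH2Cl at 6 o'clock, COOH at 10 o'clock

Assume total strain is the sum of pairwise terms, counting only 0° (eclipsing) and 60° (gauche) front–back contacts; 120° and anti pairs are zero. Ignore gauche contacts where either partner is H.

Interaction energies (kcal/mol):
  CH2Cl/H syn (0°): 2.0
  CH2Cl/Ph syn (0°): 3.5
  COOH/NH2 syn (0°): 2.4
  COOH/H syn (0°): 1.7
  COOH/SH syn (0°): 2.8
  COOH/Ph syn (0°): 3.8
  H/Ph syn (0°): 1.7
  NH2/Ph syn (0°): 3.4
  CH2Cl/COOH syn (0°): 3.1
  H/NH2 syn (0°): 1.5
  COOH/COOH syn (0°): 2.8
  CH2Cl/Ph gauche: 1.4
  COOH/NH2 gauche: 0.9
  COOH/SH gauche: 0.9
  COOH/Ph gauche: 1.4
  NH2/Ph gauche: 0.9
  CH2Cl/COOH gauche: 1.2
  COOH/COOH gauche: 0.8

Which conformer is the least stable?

C

A (eclipsed): Ph(0°)/CH2Cl(0°) eclipsed 3.5; H(120°)/COOH(120°) eclipsed 1.7; COOH(240°)/NH2(240°) eclipsed 2.4 → 7.6 kcal/mol.
B (staggered): Ph(0°)/CH2Cl(300°) gauche 1.4; Ph(0°)/COOH(60°) gauche 1.4; COOH(240°)/NH2(180°) gauche 0.9; COOH(240°)/CH2Cl(300°) gauche 1.2 → 4.9 kcal/mol.
C (eclipsed): Ph(0°)/NH2(0°) eclipsed 3.4; H(120°)/CH2Cl(120°) eclipsed 2.0; COOH(240°)/COOH(240°) eclipsed 2.8 → 8.2 kcal/mol.
D (staggered): Ph(0°)/NH2(60°) gauche 0.9; Ph(0°)/COOH(300°) gauche 1.4; COOH(240°)/CH2Cl(180°) gauche 1.2; COOH(240°)/COOH(300°) gauche 0.8 → 4.3 kcal/mol.
C has the highest total (8.2 kcal/mol).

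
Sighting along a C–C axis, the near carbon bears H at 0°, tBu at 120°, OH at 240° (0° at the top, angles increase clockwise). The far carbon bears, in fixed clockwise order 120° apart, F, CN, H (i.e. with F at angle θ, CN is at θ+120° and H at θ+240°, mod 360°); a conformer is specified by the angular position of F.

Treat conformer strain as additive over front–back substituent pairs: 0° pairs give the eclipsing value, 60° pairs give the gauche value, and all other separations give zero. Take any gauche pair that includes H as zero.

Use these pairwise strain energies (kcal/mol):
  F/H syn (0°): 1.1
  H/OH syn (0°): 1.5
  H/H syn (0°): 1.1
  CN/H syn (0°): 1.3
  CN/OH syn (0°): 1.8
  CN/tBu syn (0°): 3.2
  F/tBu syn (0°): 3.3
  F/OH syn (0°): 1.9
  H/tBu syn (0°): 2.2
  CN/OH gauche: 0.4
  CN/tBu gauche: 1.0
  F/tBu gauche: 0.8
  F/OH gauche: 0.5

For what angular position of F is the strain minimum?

300°

F at 0° (eclipsed): H(0°)/F(0°) eclipsed 1.1; tBu(120°)/CN(120°) eclipsed 3.2; OH(240°)/H(240°) eclipsed 1.5 → 5.8 kcal/mol.
F at 60° (staggered): tBu(120°)/F(60°) gauche 0.8; tBu(120°)/CN(180°) gauche 1.0; OH(240°)/CN(180°) gauche 0.4 → 2.2 kcal/mol.
F at 120° (eclipsed): H(0°)/H(0°) eclipsed 1.1; tBu(120°)/F(120°) eclipsed 3.3; OH(240°)/CN(240°) eclipsed 1.8 → 6.2 kcal/mol.
F at 180° (staggered): tBu(120°)/F(180°) gauche 0.8; OH(240°)/F(180°) gauche 0.5; OH(240°)/CN(300°) gauche 0.4 → 1.7 kcal/mol.
F at 240° (eclipsed): H(0°)/CN(0°) eclipsed 1.3; tBu(120°)/H(120°) eclipsed 2.2; OH(240°)/F(240°) eclipsed 1.9 → 5.4 kcal/mol.
F at 300° (staggered): tBu(120°)/CN(60°) gauche 1.0; OH(240°)/F(300°) gauche 0.5 → 1.5 kcal/mol.
The minimum (1.5 kcal/mol) occurs with F at 300°.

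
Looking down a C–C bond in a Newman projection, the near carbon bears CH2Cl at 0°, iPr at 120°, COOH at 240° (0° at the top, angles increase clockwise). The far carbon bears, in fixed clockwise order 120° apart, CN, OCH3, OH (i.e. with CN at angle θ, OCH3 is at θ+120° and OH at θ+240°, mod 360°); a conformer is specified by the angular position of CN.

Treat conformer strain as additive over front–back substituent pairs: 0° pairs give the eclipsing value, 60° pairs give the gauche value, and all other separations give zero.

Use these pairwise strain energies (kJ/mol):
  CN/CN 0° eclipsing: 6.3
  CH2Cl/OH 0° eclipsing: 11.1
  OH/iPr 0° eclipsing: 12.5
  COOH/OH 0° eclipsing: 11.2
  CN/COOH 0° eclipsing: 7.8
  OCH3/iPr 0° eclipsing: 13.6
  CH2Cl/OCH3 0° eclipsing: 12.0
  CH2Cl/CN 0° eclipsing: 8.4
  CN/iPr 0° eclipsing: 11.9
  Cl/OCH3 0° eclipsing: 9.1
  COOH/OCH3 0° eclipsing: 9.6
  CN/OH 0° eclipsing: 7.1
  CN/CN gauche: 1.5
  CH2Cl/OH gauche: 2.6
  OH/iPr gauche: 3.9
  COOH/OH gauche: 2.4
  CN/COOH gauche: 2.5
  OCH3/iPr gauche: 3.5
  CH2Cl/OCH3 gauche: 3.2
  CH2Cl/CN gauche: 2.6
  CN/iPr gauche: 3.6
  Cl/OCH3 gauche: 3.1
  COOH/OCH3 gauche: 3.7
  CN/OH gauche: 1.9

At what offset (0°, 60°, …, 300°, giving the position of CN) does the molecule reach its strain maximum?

0°

CN at 0° (eclipsed): CH2Cl(0°)/CN(0°) eclipsed 8.4; iPr(120°)/OCH3(120°) eclipsed 13.6; COOH(240°)/OH(240°) eclipsed 11.2 → 33.2 kJ/mol.
CN at 60° (staggered): CH2Cl(0°)/CN(60°) gauche 2.6; CH2Cl(0°)/OH(300°) gauche 2.6; iPr(120°)/CN(60°) gauche 3.6; iPr(120°)/OCH3(180°) gauche 3.5; COOH(240°)/OCH3(180°) gauche 3.7; COOH(240°)/OH(300°) gauche 2.4 → 18.4 kJ/mol.
CN at 120° (eclipsed): CH2Cl(0°)/OH(0°) eclipsed 11.1; iPr(120°)/CN(120°) eclipsed 11.9; COOH(240°)/OCH3(240°) eclipsed 9.6 → 32.6 kJ/mol.
CN at 180° (staggered): CH2Cl(0°)/OCH3(300°) gauche 3.2; CH2Cl(0°)/OH(60°) gauche 2.6; iPr(120°)/CN(180°) gauche 3.6; iPr(120°)/OH(60°) gauche 3.9; COOH(240°)/CN(180°) gauche 2.5; COOH(240°)/OCH3(300°) gauche 3.7 → 19.5 kJ/mol.
CN at 240° (eclipsed): CH2Cl(0°)/OCH3(0°) eclipsed 12.0; iPr(120°)/OH(120°) eclipsed 12.5; COOH(240°)/CN(240°) eclipsed 7.8 → 32.3 kJ/mol.
CN at 300° (staggered): CH2Cl(0°)/CN(300°) gauche 2.6; CH2Cl(0°)/OCH3(60°) gauche 3.2; iPr(120°)/OCH3(60°) gauche 3.5; iPr(120°)/OH(180°) gauche 3.9; COOH(240°)/CN(300°) gauche 2.5; COOH(240°)/OH(180°) gauche 2.4 → 18.1 kJ/mol.
The maximum (33.2 kJ/mol) occurs with CN at 0°.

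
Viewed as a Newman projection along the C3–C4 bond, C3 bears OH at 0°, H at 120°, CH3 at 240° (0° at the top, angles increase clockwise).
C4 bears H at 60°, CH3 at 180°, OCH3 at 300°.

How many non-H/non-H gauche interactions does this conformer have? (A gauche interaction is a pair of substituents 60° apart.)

3

Non-H gauche pairs: OH(0°)/OCH3(300°); CH3(240°)/CH3(180°); CH3(240°)/OCH3(300°) — 3 interactions.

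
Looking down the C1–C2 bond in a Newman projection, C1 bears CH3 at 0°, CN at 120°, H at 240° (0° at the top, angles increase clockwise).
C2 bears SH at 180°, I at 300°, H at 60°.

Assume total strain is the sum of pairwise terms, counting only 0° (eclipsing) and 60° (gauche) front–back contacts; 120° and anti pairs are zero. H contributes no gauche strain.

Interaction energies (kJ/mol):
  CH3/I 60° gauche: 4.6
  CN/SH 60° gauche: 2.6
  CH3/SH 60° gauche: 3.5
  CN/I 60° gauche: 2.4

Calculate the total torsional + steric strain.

7.2 kJ/mol

This conformer is staggered. CH3 at 0° is gauche with I at 300° (4.6); CN at 120° is gauche with SH at 180° (2.6). Total 7.2 kJ/mol.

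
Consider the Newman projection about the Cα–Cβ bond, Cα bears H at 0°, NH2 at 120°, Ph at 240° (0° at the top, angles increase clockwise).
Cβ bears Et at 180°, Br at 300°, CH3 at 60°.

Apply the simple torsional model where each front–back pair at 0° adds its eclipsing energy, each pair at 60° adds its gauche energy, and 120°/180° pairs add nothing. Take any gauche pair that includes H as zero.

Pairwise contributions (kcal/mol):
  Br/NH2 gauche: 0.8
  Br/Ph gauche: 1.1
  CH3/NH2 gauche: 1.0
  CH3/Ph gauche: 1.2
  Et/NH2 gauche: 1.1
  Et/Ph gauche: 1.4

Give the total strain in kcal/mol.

This conformer (staggered): NH2(120°)/Et(180°) gauche 1.1; NH2(120°)/CH3(60°) gauche 1.0; Ph(240°)/Et(180°) gauche 1.4; Ph(240°)/Br(300°) gauche 1.1 → 4.6 kcal/mol.

4.6 kcal/mol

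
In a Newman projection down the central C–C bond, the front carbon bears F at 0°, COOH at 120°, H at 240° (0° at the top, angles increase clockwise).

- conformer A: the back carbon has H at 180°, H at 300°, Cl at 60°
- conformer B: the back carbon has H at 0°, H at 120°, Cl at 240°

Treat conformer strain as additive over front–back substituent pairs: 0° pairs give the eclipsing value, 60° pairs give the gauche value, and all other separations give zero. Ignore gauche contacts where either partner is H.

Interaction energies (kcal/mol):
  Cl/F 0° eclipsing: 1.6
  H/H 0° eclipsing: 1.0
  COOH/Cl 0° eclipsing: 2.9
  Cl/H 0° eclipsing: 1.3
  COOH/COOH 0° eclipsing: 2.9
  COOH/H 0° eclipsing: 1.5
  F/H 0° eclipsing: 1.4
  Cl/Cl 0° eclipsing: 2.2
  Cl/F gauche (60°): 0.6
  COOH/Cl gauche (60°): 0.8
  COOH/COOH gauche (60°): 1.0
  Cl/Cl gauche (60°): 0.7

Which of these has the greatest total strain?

B

A (staggered): F(0°)/Cl(60°) gauche 0.6; COOH(120°)/Cl(60°) gauche 0.8 → 1.4 kcal/mol.
B (eclipsed): F(0°)/H(0°) eclipsed 1.4; COOH(120°)/H(120°) eclipsed 1.5; H(240°)/Cl(240°) eclipsed 1.3 → 4.2 kcal/mol.
B has the highest total (4.2 kcal/mol).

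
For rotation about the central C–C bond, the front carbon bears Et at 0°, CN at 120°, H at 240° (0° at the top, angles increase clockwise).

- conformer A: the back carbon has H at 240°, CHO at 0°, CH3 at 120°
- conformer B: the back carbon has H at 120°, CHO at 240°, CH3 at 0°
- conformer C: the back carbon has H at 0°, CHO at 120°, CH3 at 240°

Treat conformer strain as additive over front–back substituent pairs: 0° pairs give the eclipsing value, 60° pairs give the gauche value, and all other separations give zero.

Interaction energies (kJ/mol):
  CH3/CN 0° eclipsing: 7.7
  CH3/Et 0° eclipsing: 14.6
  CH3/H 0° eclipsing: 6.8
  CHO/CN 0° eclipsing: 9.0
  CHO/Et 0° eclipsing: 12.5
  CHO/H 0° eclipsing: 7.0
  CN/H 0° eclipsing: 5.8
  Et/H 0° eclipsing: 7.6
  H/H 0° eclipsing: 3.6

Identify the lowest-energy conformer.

A (eclipsed): Et–CHO eclipsed, CN–CH3 eclipsed, H–H eclipsed; 12.5 + 7.7 + 3.6 = 23.8 kJ/mol.
B (eclipsed): Et–CH3 eclipsed, CN–H eclipsed, H–CHO eclipsed; 14.6 + 5.8 + 7.0 = 27.4 kJ/mol.
C (eclipsed): Et–H eclipsed, CN–CHO eclipsed, H–CH3 eclipsed; 7.6 + 9.0 + 6.8 = 23.4 kJ/mol.
C has the lowest total (23.4 kJ/mol).

C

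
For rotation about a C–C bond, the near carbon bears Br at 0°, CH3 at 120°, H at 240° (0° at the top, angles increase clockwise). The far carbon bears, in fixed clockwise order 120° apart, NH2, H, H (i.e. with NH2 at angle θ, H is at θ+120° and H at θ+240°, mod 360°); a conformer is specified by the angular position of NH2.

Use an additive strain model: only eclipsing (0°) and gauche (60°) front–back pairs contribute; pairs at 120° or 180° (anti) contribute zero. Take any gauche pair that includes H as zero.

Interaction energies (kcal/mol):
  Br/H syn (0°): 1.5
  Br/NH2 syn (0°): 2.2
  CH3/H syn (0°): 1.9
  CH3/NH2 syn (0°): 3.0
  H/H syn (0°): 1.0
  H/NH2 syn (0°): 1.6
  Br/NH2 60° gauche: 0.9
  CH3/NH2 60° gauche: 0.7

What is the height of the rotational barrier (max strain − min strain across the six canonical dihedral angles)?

NH2 at 0° (eclipsed): Br–NH2 eclipsed, CH3–H eclipsed, H–H eclipsed; 2.2 + 1.9 + 1.0 = 5.1 kcal/mol.
NH2 at 60° (staggered): Br–NH2 gauche, CH3–NH2 gauche; 0.9 + 0.7 = 1.6 kcal/mol.
NH2 at 120° (eclipsed): Br–H eclipsed, CH3–NH2 eclipsed, H–H eclipsed; 1.5 + 3.0 + 1.0 = 5.5 kcal/mol.
NH2 at 180° (staggered): CH3–NH2 gauche; 0.7 = 0.7 kcal/mol.
NH2 at 240° (eclipsed): Br–H eclipsed, CH3–H eclipsed, H–NH2 eclipsed; 1.5 + 1.9 + 1.6 = 5.0 kcal/mol.
NH2 at 300° (staggered): Br–NH2 gauche; 0.9 = 0.9 kcal/mol.
Max at 120° (5.5 kcal/mol), min at 180° (0.7 kcal/mol); barrier = 4.8 kcal/mol.

4.8 kcal/mol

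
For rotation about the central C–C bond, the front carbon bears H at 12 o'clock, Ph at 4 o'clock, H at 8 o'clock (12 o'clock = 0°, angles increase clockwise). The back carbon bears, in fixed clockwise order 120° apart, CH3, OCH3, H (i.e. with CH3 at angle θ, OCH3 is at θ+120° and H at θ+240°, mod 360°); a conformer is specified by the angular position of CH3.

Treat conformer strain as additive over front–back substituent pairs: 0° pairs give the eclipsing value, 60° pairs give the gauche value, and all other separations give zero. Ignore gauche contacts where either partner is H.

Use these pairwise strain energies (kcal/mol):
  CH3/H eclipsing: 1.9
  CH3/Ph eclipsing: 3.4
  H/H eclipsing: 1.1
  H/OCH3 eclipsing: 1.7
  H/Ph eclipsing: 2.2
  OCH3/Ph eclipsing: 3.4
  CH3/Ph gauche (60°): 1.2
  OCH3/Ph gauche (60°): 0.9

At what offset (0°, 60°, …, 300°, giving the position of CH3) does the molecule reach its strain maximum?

CH3 at 0° (eclipsed): H–CH3 eclipsed, Ph–OCH3 eclipsed, H–H eclipsed; 1.9 + 3.4 + 1.1 = 6.4 kcal/mol.
CH3 at 60° (staggered): Ph–CH3 gauche, Ph–OCH3 gauche; 1.2 + 0.9 = 2.1 kcal/mol.
CH3 at 120° (eclipsed): H–H eclipsed, Ph–CH3 eclipsed, H–OCH3 eclipsed; 1.1 + 3.4 + 1.7 = 6.2 kcal/mol.
CH3 at 180° (staggered): Ph–CH3 gauche; 1.2 = 1.2 kcal/mol.
CH3 at 240° (eclipsed): H–OCH3 eclipsed, Ph–H eclipsed, H–CH3 eclipsed; 1.7 + 2.2 + 1.9 = 5.8 kcal/mol.
CH3 at 300° (staggered): Ph–OCH3 gauche; 0.9 = 0.9 kcal/mol.
The maximum (6.4 kcal/mol) occurs with CH3 at 0°.

0°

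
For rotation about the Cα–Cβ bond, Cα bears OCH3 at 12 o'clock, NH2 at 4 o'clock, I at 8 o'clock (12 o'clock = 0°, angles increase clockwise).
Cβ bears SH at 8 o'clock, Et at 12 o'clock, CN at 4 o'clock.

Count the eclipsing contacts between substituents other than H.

Non-H eclipsing pairs: OCH3(0°)/Et(0°); NH2(120°)/CN(120°); I(240°)/SH(240°) — 3 interactions.

3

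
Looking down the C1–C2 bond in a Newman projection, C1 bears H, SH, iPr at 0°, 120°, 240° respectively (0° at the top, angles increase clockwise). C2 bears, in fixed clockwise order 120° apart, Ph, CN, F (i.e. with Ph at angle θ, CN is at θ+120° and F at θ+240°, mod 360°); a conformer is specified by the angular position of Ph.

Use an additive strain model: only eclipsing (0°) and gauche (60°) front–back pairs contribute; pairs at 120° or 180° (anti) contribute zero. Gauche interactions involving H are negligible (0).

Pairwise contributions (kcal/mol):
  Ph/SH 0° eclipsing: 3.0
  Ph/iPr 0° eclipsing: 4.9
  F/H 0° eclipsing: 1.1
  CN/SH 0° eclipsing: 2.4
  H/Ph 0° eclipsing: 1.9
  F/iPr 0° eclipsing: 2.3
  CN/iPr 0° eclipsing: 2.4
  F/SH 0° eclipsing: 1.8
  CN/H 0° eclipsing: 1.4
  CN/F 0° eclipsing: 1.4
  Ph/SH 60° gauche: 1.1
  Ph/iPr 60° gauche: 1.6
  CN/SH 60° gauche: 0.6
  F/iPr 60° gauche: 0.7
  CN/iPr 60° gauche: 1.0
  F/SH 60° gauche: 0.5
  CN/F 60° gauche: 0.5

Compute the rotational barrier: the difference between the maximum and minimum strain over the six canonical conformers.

4.7 kcal/mol

Ph at 0° is eclipsed. H at 0° is eclipsed with Ph at 0° (1.9); SH at 120° is eclipsed with CN at 120° (2.4); iPr at 240° is eclipsed with F at 240° (2.3). Total 6.6 kcal/mol.
Ph at 60° is staggered. SH at 120° is gauche with Ph at 60° (1.1); SH at 120° is gauche with CN at 180° (0.6); iPr at 240° is gauche with CN at 180° (1.0); iPr at 240° is gauche with F at 300° (0.7). Total 3.4 kcal/mol.
Ph at 120° is eclipsed. H at 0° is eclipsed with F at 0° (1.1); SH at 120° is eclipsed with Ph at 120° (3.0); iPr at 240° is eclipsed with CN at 240° (2.4). Total 6.5 kcal/mol.
Ph at 180° is staggered. SH at 120° is gauche with Ph at 180° (1.1); SH at 120° is gauche with F at 60° (0.5); iPr at 240° is gauche with Ph at 180° (1.6); iPr at 240° is gauche with CN at 300° (1.0). Total 4.2 kcal/mol.
Ph at 240° is eclipsed. H at 0° is eclipsed with CN at 0° (1.4); SH at 120° is eclipsed with F at 120° (1.8); iPr at 240° is eclipsed with Ph at 240° (4.9). Total 8.1 kcal/mol.
Ph at 300° is staggered. SH at 120° is gauche with CN at 60° (0.6); SH at 120° is gauche with F at 180° (0.5); iPr at 240° is gauche with Ph at 300° (1.6); iPr at 240° is gauche with F at 180° (0.7). Total 3.4 kcal/mol.
Max at 240° (8.1 kcal/mol), min at 60° (3.4 kcal/mol); barrier = 4.7 kcal/mol.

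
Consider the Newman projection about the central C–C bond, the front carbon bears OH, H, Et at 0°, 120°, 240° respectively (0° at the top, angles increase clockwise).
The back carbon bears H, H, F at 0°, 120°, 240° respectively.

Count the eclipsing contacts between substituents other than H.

1

Non-H eclipsing pairs: Et(240°)/F(240°) — 1 interaction.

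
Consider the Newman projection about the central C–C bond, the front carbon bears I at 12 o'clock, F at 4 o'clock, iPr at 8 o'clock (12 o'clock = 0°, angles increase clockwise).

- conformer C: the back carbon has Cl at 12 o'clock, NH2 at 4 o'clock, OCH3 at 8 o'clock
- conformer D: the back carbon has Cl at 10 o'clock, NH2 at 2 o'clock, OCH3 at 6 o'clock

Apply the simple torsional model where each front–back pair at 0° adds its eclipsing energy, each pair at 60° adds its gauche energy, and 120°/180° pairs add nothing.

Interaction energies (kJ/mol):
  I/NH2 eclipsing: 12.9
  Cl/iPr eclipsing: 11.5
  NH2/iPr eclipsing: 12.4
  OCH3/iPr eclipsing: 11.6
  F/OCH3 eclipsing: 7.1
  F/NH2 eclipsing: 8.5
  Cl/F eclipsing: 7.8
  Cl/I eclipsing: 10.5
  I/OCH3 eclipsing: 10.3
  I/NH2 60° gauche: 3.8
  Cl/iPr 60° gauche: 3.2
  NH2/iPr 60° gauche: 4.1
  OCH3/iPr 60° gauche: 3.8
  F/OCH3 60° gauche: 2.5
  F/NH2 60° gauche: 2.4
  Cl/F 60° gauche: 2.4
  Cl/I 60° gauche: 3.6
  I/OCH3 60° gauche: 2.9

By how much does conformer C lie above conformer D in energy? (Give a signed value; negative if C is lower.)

C (eclipsed): I(0°)/Cl(0°) eclipsed 10.5; F(120°)/NH2(120°) eclipsed 8.5; iPr(240°)/OCH3(240°) eclipsed 11.6 → 30.6 kJ/mol.
D (staggered): I(0°)/Cl(300°) gauche 3.6; I(0°)/NH2(60°) gauche 3.8; F(120°)/NH2(60°) gauche 2.4; F(120°)/OCH3(180°) gauche 2.5; iPr(240°)/Cl(300°) gauche 3.2; iPr(240°)/OCH3(180°) gauche 3.8 → 19.3 kJ/mol.
E(C) − E(D) = 30.6 − 19.3 = +11.3 kJ/mol.

+11.3 kJ/mol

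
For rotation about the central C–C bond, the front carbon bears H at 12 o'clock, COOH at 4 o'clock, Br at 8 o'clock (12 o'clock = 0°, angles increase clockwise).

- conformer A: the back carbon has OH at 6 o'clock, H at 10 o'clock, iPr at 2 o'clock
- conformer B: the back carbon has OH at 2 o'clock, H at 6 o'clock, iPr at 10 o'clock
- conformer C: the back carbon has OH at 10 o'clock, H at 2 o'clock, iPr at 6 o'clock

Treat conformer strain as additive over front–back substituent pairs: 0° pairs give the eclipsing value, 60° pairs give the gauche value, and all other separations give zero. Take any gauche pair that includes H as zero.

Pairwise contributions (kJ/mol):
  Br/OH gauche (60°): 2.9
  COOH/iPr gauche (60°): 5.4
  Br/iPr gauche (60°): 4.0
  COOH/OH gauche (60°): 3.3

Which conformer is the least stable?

A (staggered): COOH(120°)/OH(180°) gauche 3.3; COOH(120°)/iPr(60°) gauche 5.4; Br(240°)/OH(180°) gauche 2.9 → 11.6 kJ/mol.
B (staggered): COOH(120°)/OH(60°) gauche 3.3; Br(240°)/iPr(300°) gauche 4.0 → 7.3 kJ/mol.
C (staggered): COOH(120°)/iPr(180°) gauche 5.4; Br(240°)/OH(300°) gauche 2.9; Br(240°)/iPr(180°) gauche 4.0 → 12.3 kJ/mol.
C has the highest total (12.3 kJ/mol).

C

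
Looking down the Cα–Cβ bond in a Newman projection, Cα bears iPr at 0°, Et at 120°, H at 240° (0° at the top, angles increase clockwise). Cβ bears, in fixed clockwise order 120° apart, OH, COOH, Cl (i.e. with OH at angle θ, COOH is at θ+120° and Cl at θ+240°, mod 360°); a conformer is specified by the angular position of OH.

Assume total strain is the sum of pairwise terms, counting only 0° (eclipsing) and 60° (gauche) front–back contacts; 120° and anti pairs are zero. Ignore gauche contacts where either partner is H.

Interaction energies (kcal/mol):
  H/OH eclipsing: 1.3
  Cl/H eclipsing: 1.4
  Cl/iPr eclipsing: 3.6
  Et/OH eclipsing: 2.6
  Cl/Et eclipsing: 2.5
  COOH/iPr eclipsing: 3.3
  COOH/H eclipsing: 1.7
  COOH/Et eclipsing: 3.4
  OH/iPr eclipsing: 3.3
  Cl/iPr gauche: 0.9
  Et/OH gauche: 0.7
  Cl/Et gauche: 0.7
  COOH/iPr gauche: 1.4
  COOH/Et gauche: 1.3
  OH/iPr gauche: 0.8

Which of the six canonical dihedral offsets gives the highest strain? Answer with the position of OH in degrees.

0°

OH at 0° (eclipsed): iPr(0°)/OH(0°) eclipsed 3.3; Et(120°)/COOH(120°) eclipsed 3.4; H(240°)/Cl(240°) eclipsed 1.4 → 8.1 kcal/mol.
OH at 60° (staggered): iPr(0°)/OH(60°) gauche 0.8; iPr(0°)/Cl(300°) gauche 0.9; Et(120°)/OH(60°) gauche 0.7; Et(120°)/COOH(180°) gauche 1.3 → 3.7 kcal/mol.
OH at 120° (eclipsed): iPr(0°)/Cl(0°) eclipsed 3.6; Et(120°)/OH(120°) eclipsed 2.6; H(240°)/COOH(240°) eclipsed 1.7 → 7.9 kcal/mol.
OH at 180° (staggered): iPr(0°)/COOH(300°) gauche 1.4; iPr(0°)/Cl(60°) gauche 0.9; Et(120°)/OH(180°) gauche 0.7; Et(120°)/Cl(60°) gauche 0.7 → 3.7 kcal/mol.
OH at 240° (eclipsed): iPr(0°)/COOH(0°) eclipsed 3.3; Et(120°)/Cl(120°) eclipsed 2.5; H(240°)/OH(240°) eclipsed 1.3 → 7.1 kcal/mol.
OH at 300° (staggered): iPr(0°)/OH(300°) gauche 0.8; iPr(0°)/COOH(60°) gauche 1.4; Et(120°)/COOH(60°) gauche 1.3; Et(120°)/Cl(180°) gauche 0.7 → 4.2 kcal/mol.
The maximum (8.1 kcal/mol) occurs with OH at 0°.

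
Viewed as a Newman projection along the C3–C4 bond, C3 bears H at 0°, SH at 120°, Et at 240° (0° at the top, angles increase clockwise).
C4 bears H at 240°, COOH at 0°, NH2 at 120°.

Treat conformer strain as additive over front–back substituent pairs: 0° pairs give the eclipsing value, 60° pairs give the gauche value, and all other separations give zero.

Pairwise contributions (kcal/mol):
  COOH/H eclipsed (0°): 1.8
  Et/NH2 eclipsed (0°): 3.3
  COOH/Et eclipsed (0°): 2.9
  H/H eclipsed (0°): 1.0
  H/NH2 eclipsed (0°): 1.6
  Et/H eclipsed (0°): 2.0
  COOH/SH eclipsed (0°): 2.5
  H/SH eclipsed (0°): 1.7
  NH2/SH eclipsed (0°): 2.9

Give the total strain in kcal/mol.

This conformer (eclipsed): H(0°)/COOH(0°) eclipsed 1.8; SH(120°)/NH2(120°) eclipsed 2.9; Et(240°)/H(240°) eclipsed 2.0 → 6.7 kcal/mol.

6.7 kcal/mol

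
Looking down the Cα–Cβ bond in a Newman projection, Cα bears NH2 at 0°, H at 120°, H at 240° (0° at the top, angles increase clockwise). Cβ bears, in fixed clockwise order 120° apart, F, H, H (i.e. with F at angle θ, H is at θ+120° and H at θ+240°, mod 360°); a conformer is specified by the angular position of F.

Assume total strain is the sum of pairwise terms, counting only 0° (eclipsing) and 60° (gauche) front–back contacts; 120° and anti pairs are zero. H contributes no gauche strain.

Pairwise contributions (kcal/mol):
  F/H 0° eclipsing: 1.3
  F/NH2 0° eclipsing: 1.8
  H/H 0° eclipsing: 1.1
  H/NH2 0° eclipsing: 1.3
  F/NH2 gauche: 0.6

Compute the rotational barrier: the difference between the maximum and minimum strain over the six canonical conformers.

4.0 kcal/mol

F at 0° (eclipsed): NH2–F eclipsed, H–H eclipsed, H–H eclipsed; 1.8 + 1.1 + 1.1 = 4.0 kcal/mol.
F at 60° (staggered): NH2–F gauche; 0.6 = 0.6 kcal/mol.
F at 120° (eclipsed): NH2–H eclipsed, H–F eclipsed, H–H eclipsed; 1.3 + 1.3 + 1.1 = 3.7 kcal/mol.
F at 180° (staggered): no non-H gauche contacts → 0.0 kcal/mol.
F at 240° (eclipsed): NH2–H eclipsed, H–H eclipsed, H–F eclipsed; 1.3 + 1.1 + 1.3 = 3.7 kcal/mol.
F at 300° (staggered): NH2–F gauche; 0.6 = 0.6 kcal/mol.
Max at 0° (4.0 kcal/mol), min at 180° (0.0 kcal/mol); barrier = 4.0 kcal/mol.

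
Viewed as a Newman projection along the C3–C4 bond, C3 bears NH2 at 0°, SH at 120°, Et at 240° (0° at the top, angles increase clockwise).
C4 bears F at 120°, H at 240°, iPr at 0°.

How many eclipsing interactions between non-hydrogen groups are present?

2

Non-H eclipsing pairs: NH2(0°)/iPr(0°); SH(120°)/F(120°) — 2 interactions.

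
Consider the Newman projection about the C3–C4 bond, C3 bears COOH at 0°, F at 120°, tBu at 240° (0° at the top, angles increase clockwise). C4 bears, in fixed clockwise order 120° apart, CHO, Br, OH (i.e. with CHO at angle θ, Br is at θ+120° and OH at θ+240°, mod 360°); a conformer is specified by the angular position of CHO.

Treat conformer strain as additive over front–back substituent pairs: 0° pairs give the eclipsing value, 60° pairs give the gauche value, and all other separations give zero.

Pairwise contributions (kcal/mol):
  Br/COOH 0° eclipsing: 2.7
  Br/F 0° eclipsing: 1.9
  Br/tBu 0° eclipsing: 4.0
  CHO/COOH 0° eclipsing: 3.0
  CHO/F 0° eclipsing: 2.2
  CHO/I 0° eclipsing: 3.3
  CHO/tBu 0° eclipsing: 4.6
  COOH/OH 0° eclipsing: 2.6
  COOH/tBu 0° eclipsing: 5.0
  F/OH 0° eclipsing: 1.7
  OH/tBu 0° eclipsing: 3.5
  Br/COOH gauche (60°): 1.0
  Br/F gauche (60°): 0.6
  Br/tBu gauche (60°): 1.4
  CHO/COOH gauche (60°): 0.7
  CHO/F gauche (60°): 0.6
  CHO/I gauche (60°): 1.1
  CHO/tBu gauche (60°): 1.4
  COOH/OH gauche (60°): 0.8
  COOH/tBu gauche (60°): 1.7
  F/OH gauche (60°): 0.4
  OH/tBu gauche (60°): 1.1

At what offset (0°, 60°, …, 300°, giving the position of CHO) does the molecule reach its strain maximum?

240°

CHO at 0° (eclipsed): COOH–CHO eclipsed, F–Br eclipsed, tBu–OH eclipsed; 3.0 + 1.9 + 3.5 = 8.4 kcal/mol.
CHO at 60° (staggered): COOH–CHO gauche, COOH–OH gauche, F–CHO gauche, F–Br gauche, tBu–Br gauche, tBu–OH gauche; 0.7 + 0.8 + 0.6 + 0.6 + 1.4 + 1.1 = 5.2 kcal/mol.
CHO at 120° (eclipsed): COOH–OH eclipsed, F–CHO eclipsed, tBu–Br eclipsed; 2.6 + 2.2 + 4.0 = 8.8 kcal/mol.
CHO at 180° (staggered): COOH–Br gauche, COOH–OH gauche, F–CHO gauche, F–OH gauche, tBu–CHO gauche, tBu–Br gauche; 1.0 + 0.8 + 0.6 + 0.4 + 1.4 + 1.4 = 5.6 kcal/mol.
CHO at 240° (eclipsed): COOH–Br eclipsed, F–OH eclipsed, tBu–CHO eclipsed; 2.7 + 1.7 + 4.6 = 9.0 kcal/mol.
CHO at 300° (staggered): COOH–CHO gauche, COOH–Br gauche, F–Br gauche, F–OH gauche, tBu–CHO gauche, tBu–OH gauche; 0.7 + 1.0 + 0.6 + 0.4 + 1.4 + 1.1 = 5.2 kcal/mol.
The maximum (9.0 kcal/mol) occurs with CHO at 240°.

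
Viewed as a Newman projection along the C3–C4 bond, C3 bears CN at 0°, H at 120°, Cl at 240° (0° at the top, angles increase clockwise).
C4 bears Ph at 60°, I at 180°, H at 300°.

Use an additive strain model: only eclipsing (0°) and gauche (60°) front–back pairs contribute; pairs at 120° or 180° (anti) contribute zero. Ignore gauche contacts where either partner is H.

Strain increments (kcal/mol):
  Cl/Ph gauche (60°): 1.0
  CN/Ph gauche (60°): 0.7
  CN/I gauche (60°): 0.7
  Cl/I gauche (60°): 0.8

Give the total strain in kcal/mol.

This conformer (staggered): CN(0°)/Ph(60°) gauche 0.7; Cl(240°)/I(180°) gauche 0.8 → 1.5 kcal/mol.

1.5 kcal/mol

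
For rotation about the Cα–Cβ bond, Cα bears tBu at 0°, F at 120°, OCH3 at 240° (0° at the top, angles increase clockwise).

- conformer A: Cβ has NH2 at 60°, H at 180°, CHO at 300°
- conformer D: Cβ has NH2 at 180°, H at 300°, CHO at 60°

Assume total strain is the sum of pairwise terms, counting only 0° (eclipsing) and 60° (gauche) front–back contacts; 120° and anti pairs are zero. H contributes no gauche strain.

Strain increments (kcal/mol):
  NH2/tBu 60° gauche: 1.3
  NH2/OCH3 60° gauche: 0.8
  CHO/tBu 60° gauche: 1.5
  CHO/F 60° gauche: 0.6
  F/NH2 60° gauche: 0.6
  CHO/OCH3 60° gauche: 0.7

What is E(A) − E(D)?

+0.6 kcal/mol

A (staggered): tBu(0°)/NH2(60°) gauche 1.3; tBu(0°)/CHO(300°) gauche 1.5; F(120°)/NH2(60°) gauche 0.6; OCH3(240°)/CHO(300°) gauche 0.7 → 4.1 kcal/mol.
D (staggered): tBu(0°)/CHO(60°) gauche 1.5; F(120°)/NH2(180°) gauche 0.6; F(120°)/CHO(60°) gauche 0.6; OCH3(240°)/NH2(180°) gauche 0.8 → 3.5 kcal/mol.
E(A) − E(D) = 4.1 − 3.5 = +0.6 kcal/mol.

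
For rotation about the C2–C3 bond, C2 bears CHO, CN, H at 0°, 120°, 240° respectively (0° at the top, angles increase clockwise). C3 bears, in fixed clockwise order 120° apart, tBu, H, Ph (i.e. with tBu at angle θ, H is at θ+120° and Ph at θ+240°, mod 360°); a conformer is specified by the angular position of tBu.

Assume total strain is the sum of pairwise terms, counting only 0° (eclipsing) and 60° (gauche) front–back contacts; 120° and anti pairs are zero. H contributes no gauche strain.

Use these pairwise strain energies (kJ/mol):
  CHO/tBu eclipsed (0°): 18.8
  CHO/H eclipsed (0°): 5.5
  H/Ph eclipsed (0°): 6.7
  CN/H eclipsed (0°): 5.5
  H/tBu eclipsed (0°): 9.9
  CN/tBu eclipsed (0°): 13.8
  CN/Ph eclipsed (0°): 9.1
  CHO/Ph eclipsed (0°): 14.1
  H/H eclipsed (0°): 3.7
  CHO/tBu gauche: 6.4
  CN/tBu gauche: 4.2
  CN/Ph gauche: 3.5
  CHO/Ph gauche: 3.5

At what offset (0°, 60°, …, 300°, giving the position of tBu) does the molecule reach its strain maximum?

tBu at 0° (eclipsed): CHO(0°)/tBu(0°) eclipsed 18.8; CN(120°)/H(120°) eclipsed 5.5; H(240°)/Ph(240°) eclipsed 6.7 → 31.0 kJ/mol.
tBu at 60° (staggered): CHO(0°)/tBu(60°) gauche 6.4; CHO(0°)/Ph(300°) gauche 3.5; CN(120°)/tBu(60°) gauche 4.2 → 14.1 kJ/mol.
tBu at 120° (eclipsed): CHO(0°)/Ph(0°) eclipsed 14.1; CN(120°)/tBu(120°) eclipsed 13.8; H(240°)/H(240°) eclipsed 3.7 → 31.6 kJ/mol.
tBu at 180° (staggered): CHO(0°)/Ph(60°) gauche 3.5; CN(120°)/tBu(180°) gauche 4.2; CN(120°)/Ph(60°) gauche 3.5 → 11.2 kJ/mol.
tBu at 240° (eclipsed): CHO(0°)/H(0°) eclipsed 5.5; CN(120°)/Ph(120°) eclipsed 9.1; H(240°)/tBu(240°) eclipsed 9.9 → 24.5 kJ/mol.
tBu at 300° (staggered): CHO(0°)/tBu(300°) gauche 6.4; CN(120°)/Ph(180°) gauche 3.5 → 9.9 kJ/mol.
The maximum (31.6 kJ/mol) occurs with tBu at 120°.

120°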